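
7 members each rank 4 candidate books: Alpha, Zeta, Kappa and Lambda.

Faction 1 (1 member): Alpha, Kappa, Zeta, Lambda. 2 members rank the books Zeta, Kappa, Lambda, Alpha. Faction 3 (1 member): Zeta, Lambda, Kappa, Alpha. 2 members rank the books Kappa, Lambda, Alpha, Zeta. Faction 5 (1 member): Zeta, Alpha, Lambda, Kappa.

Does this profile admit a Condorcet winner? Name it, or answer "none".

Zeta

Check each pair by majority over 7 ballots:
Alpha–Zeta: Zeta 4–3.
Alpha vs Kappa: Alpha preferred on 1+1 = 2 ballots; Kappa wins 5–2.
Alpha–Lambda: Lambda 5–2.
Zeta vs Kappa: Zeta wins 4–3.
Zeta vs Lambda: Zeta wins 5–2.
Kappa–Lambda: Kappa 5–2.
Zeta defeats every rival head-to-head and is the Condorcet winner.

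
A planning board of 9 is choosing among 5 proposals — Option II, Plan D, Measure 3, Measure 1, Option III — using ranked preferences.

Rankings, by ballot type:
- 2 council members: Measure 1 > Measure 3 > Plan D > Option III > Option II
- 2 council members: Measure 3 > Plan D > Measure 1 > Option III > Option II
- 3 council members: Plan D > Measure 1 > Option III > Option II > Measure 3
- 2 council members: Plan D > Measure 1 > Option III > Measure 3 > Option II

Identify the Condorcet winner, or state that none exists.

Plan D

Check each pair by majority over 9 ballots:
Option II vs Plan D: Option II is ranked higher on 0 ballots, Plan D on 9. Plan D wins 9–0.
Option II–Measure 3: Measure 3 6–3.
Option II vs Measure 1: Measure 1 wins 9–0.
Option II vs Option III: Option II preferred on 0 ballots; Option III wins 9–0.
Plan D vs Measure 3: Plan D preferred on 3+2 = 5 ballots; Plan D wins 5–4.
Plan D vs Measure 1: Plan D, 7–2.
Plan D vs Option III: Plan D wins 9–0.
Measure 3 vs Measure 1: 2 for Measure 3, 7 for Measure 1 — Measure 1 by 7–2.
Measure 3 vs Option III: Measure 3 is ranked higher on 2+2 = 4 ballots, Option III on 5. Option III wins 5–4.
Measure 1–Option III: Measure 1 9–0.
Plan D wins every pairwise contest, so Plan D is the Condorcet winner.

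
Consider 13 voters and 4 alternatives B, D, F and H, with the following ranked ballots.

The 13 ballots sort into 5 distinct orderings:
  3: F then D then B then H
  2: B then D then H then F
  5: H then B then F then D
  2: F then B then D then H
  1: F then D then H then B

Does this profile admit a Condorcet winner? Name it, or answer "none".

Check each pair by majority over 13 ballots:
B vs D: B, 9–4.
B vs F: B wins 7–6.
B vs H: B wins 7–6.
D vs F: F, 11–2.
D vs H: D wins 8–5.
F vs H: H, 7–6.
B beats each of D, F, H — B is the Condorcet winner.

B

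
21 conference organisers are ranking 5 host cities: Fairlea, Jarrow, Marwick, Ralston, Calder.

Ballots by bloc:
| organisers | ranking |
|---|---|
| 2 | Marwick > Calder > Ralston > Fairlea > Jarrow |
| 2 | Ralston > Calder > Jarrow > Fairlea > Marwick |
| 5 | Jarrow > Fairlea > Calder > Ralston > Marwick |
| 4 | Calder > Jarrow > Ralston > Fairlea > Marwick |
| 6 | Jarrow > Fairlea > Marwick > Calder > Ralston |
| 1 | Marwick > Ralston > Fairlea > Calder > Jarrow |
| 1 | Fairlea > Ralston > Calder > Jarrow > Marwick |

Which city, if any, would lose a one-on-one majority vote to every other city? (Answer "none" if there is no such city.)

Pairwise majorities:
Fairlea–Jarrow: Jarrow 17–4.
Fairlea vs Marwick: Fairlea is ranked higher on 2+5+4+6+1 = 18 ballots, Marwick on 3. Fairlea wins 18–3.
Fairlea vs Ralston: Fairlea preferred on 5+6+1 = 12 ballots; Fairlea wins 12–9.
Fairlea–Calder: Fairlea 13–8.
Jarrow–Marwick: Jarrow 18–3.
Jarrow vs Ralston: 5+4+6 = 15 for Jarrow, 6 for Ralston — Jarrow by 15–6.
Jarrow vs Calder: 5+6 = 11 for Jarrow, 10 for Calder — Jarrow by 11–10.
Marwick vs Ralston: Ralston, 12–9.
Marwick vs Calder: 2+6+1 = 9 for Marwick, 12 for Calder — Calder by 12–9.
Ralston vs Calder: Calder wins 17–4.
Only Marwick has no wins; Marwick is the Condorcet loser.

Marwick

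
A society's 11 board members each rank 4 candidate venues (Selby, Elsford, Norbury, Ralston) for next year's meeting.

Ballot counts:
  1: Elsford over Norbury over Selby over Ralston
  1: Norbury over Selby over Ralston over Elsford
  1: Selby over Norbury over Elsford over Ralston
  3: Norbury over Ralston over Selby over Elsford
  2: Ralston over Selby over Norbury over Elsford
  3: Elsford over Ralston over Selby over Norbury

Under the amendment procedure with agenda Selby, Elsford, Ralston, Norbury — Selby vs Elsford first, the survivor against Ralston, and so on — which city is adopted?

Round 1: Selby vs Elsford — 7–4, Selby advances.
Round 2: Selby vs Ralston — 3–8, Ralston advances.
Round 3: Ralston vs Norbury — 5–6, Norbury advances.
Norbury survives the agenda.

Norbury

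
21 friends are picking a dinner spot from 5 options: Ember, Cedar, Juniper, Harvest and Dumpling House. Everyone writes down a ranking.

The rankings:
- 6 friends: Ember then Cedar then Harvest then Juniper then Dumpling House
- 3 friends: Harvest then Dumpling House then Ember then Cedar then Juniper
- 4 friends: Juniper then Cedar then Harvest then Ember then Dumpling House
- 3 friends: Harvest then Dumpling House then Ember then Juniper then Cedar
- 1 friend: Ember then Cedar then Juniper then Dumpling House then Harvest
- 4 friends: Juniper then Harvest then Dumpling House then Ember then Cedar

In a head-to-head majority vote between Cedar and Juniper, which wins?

Juniper

Ballots ranking Cedar above Juniper: 6 + 3 + 1 = 10.
Ballots ranking Juniper above Cedar: 21 − 10 = 11.
Juniper wins the head-to-head 11–10.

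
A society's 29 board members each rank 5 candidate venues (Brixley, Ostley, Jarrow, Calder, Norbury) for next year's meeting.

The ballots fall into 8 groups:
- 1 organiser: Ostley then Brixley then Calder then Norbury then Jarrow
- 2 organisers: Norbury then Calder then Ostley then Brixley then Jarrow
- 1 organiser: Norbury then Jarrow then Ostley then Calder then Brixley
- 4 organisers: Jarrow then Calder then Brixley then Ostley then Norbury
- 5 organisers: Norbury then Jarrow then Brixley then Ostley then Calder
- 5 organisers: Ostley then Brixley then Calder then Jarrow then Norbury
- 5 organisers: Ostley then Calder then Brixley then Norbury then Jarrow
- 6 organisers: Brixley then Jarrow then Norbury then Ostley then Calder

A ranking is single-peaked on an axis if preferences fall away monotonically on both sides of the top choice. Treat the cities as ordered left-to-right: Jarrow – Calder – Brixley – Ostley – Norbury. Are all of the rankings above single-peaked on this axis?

Axis positions: Jarrow=1, Calder=2, Brixley=3, Ostley=4, Norbury=5.
Group 1 (peak Ostley at position 4): ranking walks positions 4-3-2-5-1, expanding outward from the peak — single-peaked.
Group 2: ranking walks positions 5-2-4-3-1; Calder is ranked above Ostley even though Ostley lies between Calder and the peak Norbury on the axis — preferences dip and rise again. Not single-peaked.
Group 3: ranking walks positions 5-1-4-2-3; Jarrow is ranked above Ostley even though Ostley lies between Jarrow and the peak Norbury on the axis — preferences dip and rise again. Not single-peaked.
Group 4 (peak Jarrow at position 1): ranking walks positions 1-2-3-4-5, expanding outward from the peak — single-peaked.
Group 5: ranking walks positions 5-1-3-4-2; Jarrow is ranked above Ostley even though Ostley lies between Jarrow and the peak Norbury on the axis — preferences dip and rise again. Not single-peaked.
Group 6 (peak Ostley at position 4): ranking walks positions 4-3-2-1-5, expanding outward from the peak — single-peaked.
Group 7: ranking walks positions 4-2-3-5-1; Calder is ranked above Brixley even though Brixley lies between Calder and the peak Ostley on the axis — preferences dip and rise again. Not single-peaked.
Group 8: ranking walks positions 3-1-5-4-2; Jarrow is ranked above Calder even though Calder lies between Jarrow and the peak Brixley on the axis — preferences dip and rise again. Not single-peaked.
Group 2 violates single-peakedness, so the profile is not single-peaked on this axis.

no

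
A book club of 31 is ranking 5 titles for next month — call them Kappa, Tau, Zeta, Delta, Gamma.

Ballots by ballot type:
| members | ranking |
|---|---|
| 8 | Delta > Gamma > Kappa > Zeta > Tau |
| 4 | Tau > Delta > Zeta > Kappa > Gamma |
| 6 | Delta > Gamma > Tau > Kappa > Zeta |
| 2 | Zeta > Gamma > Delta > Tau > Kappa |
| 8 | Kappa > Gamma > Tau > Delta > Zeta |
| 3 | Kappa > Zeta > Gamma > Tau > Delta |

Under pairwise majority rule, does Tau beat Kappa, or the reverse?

Ballots ranking Tau above Kappa: 4 + 6 + 2 = 12.
Ballots ranking Kappa above Tau: 31 − 12 = 19.
Kappa wins the head-to-head 19–12.

Kappa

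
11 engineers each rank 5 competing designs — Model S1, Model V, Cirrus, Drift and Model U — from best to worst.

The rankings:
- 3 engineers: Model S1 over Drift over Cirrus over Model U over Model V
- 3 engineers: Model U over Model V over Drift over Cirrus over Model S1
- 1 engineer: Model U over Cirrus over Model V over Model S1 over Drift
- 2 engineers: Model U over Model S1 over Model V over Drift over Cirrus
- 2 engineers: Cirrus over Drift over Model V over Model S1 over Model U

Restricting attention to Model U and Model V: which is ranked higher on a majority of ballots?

Ballots ranking Model U above Model V: 3 + 3 + 1 + 2 = 9.
Ballots ranking Model V above Model U: 11 − 9 = 2.
Model U wins the head-to-head 9–2.

Model U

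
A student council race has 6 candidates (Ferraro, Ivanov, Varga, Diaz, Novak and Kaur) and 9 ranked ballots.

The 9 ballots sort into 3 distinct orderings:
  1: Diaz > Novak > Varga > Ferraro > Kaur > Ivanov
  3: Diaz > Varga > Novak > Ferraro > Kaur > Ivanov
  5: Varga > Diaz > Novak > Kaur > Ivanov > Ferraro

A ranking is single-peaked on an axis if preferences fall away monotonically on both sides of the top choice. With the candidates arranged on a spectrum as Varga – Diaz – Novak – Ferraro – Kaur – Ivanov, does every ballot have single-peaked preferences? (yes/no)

no

Axis positions: Varga=1, Diaz=2, Novak=3, Ferraro=4, Kaur=5, Ivanov=6.
Faction 1 (peak Diaz at position 2): ranking walks positions 2-3-1-4-5-6, expanding outward from the peak — single-peaked.
Faction 2 (peak Diaz at position 2): ranking walks positions 2-1-3-4-5-6, expanding outward from the peak — single-peaked.
Faction 3: ranking walks positions 1-2-3-5-6-4; Kaur is ranked above Ferraro even though Ferraro lies between Kaur and the peak Varga on the axis — preferences dip and rise again. Not single-peaked.
Faction 3 violates single-peakedness, so the profile is not single-peaked on this axis.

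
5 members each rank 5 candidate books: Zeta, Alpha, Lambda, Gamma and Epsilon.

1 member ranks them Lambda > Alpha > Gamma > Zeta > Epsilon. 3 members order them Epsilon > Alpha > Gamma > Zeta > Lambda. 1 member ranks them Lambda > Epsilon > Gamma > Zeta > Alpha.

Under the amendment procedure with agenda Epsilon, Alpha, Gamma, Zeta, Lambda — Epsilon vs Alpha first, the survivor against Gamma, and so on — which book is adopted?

Round 1: Epsilon vs Alpha — 4–1, Epsilon advances.
Round 2: Epsilon vs Gamma — 4–1, Epsilon advances.
Round 3: Epsilon vs Zeta — 4–1, Epsilon advances.
Round 4: Epsilon vs Lambda — 3–2, Epsilon advances.
Epsilon survives the agenda.

Epsilon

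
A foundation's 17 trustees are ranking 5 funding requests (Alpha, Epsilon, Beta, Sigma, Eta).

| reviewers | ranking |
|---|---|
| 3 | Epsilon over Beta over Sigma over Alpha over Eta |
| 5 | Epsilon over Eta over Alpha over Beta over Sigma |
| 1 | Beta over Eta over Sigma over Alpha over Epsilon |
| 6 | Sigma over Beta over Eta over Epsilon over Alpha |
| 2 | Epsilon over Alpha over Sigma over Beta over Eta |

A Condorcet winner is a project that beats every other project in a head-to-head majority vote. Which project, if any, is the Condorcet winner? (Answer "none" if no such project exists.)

Head-to-head results (17 reviewers):
Alpha vs Epsilon: Epsilon wins 16–1.
Alpha vs Beta: Beta, 10–7.
Alpha vs Sigma: Alpha preferred on 5+2 = 7 ballots; Sigma wins 10–7.
Alpha–Eta: Eta 12–5.
Epsilon vs Beta: Epsilon is ranked higher on 3+5+2 = 10 ballots, Beta on 7. Epsilon wins 10–7.
Epsilon vs Sigma: Epsilon, 10–7.
Epsilon vs Eta: Epsilon wins 10–7.
Beta vs Sigma: Beta, 9–8.
Beta–Eta: Beta 12–5.
Sigma–Eta: Sigma 11–6.
Epsilon wins every pairwise contest, so Epsilon is the Condorcet winner.

Epsilon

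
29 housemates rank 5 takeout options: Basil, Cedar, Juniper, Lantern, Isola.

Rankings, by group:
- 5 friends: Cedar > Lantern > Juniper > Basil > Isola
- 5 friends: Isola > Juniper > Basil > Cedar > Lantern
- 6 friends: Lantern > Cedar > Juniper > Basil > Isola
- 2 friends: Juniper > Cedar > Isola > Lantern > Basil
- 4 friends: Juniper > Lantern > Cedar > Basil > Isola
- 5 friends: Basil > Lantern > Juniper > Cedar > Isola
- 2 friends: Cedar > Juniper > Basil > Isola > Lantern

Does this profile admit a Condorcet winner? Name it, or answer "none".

Check each pair by majority over 29 ballots:
Basil vs Cedar: Cedar wins 19–10.
Basil vs Juniper: Juniper wins 24–5.
Basil vs Lantern: Basil preferred on 5+5+2 = 12 ballots; Lantern wins 17–12.
Basil vs Isola: Basil is ranked higher on 5+6+4+5+2 = 22 ballots, Isola on 7. Basil wins 22–7.
Cedar vs Juniper: Cedar is ranked higher on 5+6+2 = 13 ballots, Juniper on 16. Juniper wins 16–13.
Cedar vs Lantern: 5+5+2+2 = 14 for Cedar, 15 for Lantern — Lantern by 15–14.
Cedar vs Isola: Cedar wins 24–5.
Juniper–Lantern: Lantern 16–13.
Juniper vs Isola: Juniper, 24–5.
Lantern vs Isola: Lantern preferred on 5+6+4+5 = 20 ballots; Lantern wins 20–9.
Lantern beats each of Basil, Cedar, Juniper, Isola — Lantern is the Condorcet winner.

Lantern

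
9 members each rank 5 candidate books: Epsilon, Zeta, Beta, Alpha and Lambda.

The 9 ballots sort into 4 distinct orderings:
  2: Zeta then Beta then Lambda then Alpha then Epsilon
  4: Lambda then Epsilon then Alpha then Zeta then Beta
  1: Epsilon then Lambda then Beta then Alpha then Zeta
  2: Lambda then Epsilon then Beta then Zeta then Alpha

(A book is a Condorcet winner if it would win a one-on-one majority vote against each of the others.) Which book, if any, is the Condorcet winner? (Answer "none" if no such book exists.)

Head-to-head results (9 members):
Epsilon vs Zeta: Epsilon is ranked higher on 4+1+2 = 7 ballots, Zeta on 2. Epsilon wins 7–2.
Epsilon vs Beta: 7 to 2, Epsilon.
Epsilon vs Alpha: Epsilon is ranked higher on 4+1+2 = 7 ballots, Alpha on 2. Epsilon wins 7–2.
Epsilon vs Lambda: 1 for Epsilon, 8 for Lambda — Lambda by 8–1.
Zeta vs Beta: 2+4 = 6 for Zeta, 3 for Beta — Zeta by 6–3.
Zeta vs Alpha: Zeta is ranked higher on 2+2 = 4 ballots, Alpha on 5. Alpha wins 5–4.
Zeta vs Lambda: 2 to 7, Lambda.
Beta vs Alpha: 5 to 4, Beta.
Beta vs Lambda: 2 to 7, Lambda.
Alpha vs Lambda: Alpha is ranked higher on 0 ballots, Lambda on 9. Lambda wins 9–0.
Lambda defeats every rival head-to-head and is the Condorcet winner.

Lambda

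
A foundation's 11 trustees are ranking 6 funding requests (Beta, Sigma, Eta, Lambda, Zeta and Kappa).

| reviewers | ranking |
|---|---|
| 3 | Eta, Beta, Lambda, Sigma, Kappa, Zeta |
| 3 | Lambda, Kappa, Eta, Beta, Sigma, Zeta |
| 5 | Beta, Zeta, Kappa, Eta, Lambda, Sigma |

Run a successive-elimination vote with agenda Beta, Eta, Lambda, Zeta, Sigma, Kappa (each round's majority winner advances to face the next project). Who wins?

Kappa

Round 1: Beta vs Eta — 5–6, Eta advances.
Round 2: Eta vs Lambda — 8–3, Eta advances.
Round 3: Eta vs Zeta — 6–5, Eta advances.
Round 4: Eta vs Sigma — 11–0, Eta advances.
Round 5: Eta vs Kappa — 3–8, Kappa advances.
Kappa survives the agenda.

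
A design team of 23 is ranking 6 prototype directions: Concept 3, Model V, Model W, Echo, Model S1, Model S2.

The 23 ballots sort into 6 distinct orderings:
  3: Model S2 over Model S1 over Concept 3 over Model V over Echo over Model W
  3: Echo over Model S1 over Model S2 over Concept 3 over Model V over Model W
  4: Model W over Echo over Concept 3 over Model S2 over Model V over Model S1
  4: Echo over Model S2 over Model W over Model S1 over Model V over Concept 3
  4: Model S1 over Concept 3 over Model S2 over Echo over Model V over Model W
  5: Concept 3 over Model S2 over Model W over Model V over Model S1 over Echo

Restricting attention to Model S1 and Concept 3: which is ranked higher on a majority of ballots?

Ballots ranking Model S1 above Concept 3: 3 + 3 + 4 + 4 = 14.
Ballots ranking Concept 3 above Model S1: 23 − 14 = 9.
Model S1 wins the head-to-head 14–9.

Model S1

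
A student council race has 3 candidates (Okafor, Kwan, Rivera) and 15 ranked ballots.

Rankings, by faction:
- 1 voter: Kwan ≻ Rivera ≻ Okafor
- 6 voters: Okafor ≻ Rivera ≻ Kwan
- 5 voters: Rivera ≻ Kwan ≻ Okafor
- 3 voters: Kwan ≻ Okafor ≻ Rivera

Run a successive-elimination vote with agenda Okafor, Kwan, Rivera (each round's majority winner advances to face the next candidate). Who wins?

Round 1: Okafor vs Kwan — 6–9, Kwan advances.
Round 2: Kwan vs Rivera — 4–11, Rivera advances.
The agenda winner is Rivera.

Rivera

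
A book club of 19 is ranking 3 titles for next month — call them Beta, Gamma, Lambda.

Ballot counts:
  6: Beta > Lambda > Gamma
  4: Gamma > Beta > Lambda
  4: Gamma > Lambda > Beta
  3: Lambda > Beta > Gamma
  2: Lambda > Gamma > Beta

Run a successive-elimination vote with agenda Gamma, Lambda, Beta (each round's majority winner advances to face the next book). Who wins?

Beta

Round 1: Gamma vs Lambda — 8–11, Lambda advances.
Round 2: Lambda vs Beta — 9–10, Beta advances.
The agenda winner is Beta.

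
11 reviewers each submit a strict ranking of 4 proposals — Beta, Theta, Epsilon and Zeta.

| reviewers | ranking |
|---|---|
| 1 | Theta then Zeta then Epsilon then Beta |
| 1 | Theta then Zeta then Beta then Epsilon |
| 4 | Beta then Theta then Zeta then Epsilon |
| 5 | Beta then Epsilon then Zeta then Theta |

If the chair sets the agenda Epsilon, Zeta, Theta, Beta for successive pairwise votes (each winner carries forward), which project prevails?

Round 1: Epsilon vs Zeta — 5–6, Zeta advances.
Round 2: Zeta vs Theta — 5–6, Theta advances.
Round 3: Theta vs Beta — 2–9, Beta advances.
Beta survives the agenda.

Beta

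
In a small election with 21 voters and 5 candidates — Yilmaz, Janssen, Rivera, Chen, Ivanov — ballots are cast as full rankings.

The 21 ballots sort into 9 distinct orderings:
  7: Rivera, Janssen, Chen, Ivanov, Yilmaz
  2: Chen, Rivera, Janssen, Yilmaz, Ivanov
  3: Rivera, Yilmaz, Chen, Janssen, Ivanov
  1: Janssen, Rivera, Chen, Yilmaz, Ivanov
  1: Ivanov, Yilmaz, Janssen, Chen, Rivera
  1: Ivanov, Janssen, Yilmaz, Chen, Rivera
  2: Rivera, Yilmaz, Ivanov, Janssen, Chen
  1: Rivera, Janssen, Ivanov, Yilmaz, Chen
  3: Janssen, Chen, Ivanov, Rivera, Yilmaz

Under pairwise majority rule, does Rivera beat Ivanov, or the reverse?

Rivera

Ballots ranking Rivera above Ivanov: 7 + 2 + 3 + 1 + 2 + 1 = 16.
Ballots ranking Ivanov above Rivera: 21 − 16 = 5.
Rivera wins the head-to-head 16–5.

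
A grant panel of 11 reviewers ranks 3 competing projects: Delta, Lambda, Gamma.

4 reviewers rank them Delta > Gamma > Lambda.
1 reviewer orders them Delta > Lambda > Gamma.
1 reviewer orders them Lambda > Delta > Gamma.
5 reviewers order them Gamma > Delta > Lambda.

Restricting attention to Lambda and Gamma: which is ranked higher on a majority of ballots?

Gamma

Ballots ranking Lambda above Gamma: 1 + 1 = 2.
Ballots ranking Gamma above Lambda: 11 − 2 = 9.
Gamma wins the head-to-head 9–2.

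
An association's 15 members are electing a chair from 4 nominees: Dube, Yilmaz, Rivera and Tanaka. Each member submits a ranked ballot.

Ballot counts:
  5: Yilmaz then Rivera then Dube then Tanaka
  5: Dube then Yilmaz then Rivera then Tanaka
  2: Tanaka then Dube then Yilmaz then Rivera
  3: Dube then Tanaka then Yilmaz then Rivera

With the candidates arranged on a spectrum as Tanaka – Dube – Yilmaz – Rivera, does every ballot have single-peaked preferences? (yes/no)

yes

Axis positions: Tanaka=1, Dube=2, Yilmaz=3, Rivera=4.
Type 1 (peak Yilmaz at position 3): ranking walks positions 3-4-2-1, expanding outward from the peak — single-peaked.
Type 2 (peak Dube at position 2): ranking walks positions 2-3-4-1, expanding outward from the peak — single-peaked.
Type 3 (peak Tanaka at position 1): ranking walks positions 1-2-3-4, expanding outward from the peak — single-peaked.
Type 4 (peak Dube at position 2): ranking walks positions 2-1-3-4, expanding outward from the peak — single-peaked.
Every ranking is single-peaked on this axis.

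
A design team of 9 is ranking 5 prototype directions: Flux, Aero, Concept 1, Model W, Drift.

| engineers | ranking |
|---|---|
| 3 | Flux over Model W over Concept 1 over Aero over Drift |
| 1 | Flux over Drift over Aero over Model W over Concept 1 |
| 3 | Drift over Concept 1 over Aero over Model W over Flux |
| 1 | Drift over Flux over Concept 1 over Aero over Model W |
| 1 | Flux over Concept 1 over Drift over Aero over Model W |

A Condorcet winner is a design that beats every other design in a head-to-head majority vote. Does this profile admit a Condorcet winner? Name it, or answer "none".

Flux

Pairwise majorities:
Flux vs Aero: 3+1+1+1 = 6 for Flux, 3 for Aero — Flux by 6–3.
Flux vs Concept 1: 6 to 3, Flux.
Flux vs Model W: Flux is ranked higher on 3+1+1+1 = 6 ballots, Model W on 3. Flux wins 6–3.
Flux vs Drift: 3+1+1 = 5 for Flux, 4 for Drift — Flux by 5–4.
Aero vs Concept 1: Aero is ranked higher on 1 ballot, Concept 1 on 8. Concept 1 wins 8–1.
Aero vs Model W: 6 to 3, Aero.
Aero vs Drift: Aero is ranked higher on 3 ballots, Drift on 6. Drift wins 6–3.
Concept 1 vs Model W: 3+1+1 = 5 for Concept 1, 4 for Model W — Concept 1 by 5–4.
Concept 1 vs Drift: Concept 1 preferred on 3+1 = 4 ballots; Drift wins 5–4.
Model W vs Drift: Model W preferred on 3 ballots; Drift wins 6–3.
Only Flux has no losses; Flux is the Condorcet winner.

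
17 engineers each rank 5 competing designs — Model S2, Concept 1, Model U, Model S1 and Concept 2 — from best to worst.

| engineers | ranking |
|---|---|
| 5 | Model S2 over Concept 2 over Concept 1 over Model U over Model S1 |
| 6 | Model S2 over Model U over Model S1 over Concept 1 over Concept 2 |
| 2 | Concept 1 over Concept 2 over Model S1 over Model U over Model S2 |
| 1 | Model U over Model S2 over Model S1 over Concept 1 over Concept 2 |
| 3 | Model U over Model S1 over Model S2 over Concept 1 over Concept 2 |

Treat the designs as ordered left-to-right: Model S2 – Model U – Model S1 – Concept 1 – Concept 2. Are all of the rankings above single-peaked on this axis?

Axis positions: Model S2=1, Model U=2, Model S1=3, Concept 1=4, Concept 2=5.
Ballot type 1: ranking walks positions 1-5-4-2-3; Concept 2 is ranked above Model U even though Model U lies between Concept 2 and the peak Model S2 on the axis — preferences dip and rise again. Not single-peaked.
Ballot type 2 (peak Model S2 at position 1): ranking walks positions 1-2-3-4-5, expanding outward from the peak — single-peaked.
Ballot type 3 (peak Concept 1 at position 4): ranking walks positions 4-5-3-2-1, expanding outward from the peak — single-peaked.
Ballot type 4 (peak Model U at position 2): ranking walks positions 2-1-3-4-5, expanding outward from the peak — single-peaked.
Ballot type 5 (peak Model U at position 2): ranking walks positions 2-3-1-4-5, expanding outward from the peak — single-peaked.
Ballot type 1 violates single-peakedness, so the profile is not single-peaked on this axis.

no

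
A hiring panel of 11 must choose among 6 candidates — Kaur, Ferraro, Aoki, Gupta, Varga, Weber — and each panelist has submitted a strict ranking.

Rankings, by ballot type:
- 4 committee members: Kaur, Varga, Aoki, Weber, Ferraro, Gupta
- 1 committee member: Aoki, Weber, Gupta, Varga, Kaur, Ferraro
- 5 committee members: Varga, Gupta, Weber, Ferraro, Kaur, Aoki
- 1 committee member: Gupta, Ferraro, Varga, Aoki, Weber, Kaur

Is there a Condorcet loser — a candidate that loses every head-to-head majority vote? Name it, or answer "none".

none

Pairwise majorities:
Kaur vs Ferraro: Ferraro wins 6–5.
Kaur vs Aoki: Kaur wins 9–2.
Kaur vs Gupta: Kaur preferred on 4 ballots; Gupta wins 7–4.
Kaur vs Varga: Kaur is ranked higher on 4 ballots, Varga on 7. Varga wins 7–4.
Kaur vs Weber: Weber, 7–4.
Ferraro vs Aoki: Ferraro, 6–5.
Ferraro vs Gupta: 4 for Ferraro, 7 for Gupta — Gupta by 7–4.
Ferraro vs Varga: Ferraro preferred on 1 ballot; Varga wins 10–1.
Ferraro vs Weber: 1 for Ferraro, 10 for Weber — Weber by 10–1.
Aoki vs Gupta: Gupta, 6–5.
Aoki vs Varga: Varga, 10–1.
Aoki vs Weber: Aoki is ranked higher on 4+1+1 = 6 ballots, Weber on 5. Aoki wins 6–5.
Gupta vs Varga: 1+1 = 2 for Gupta, 9 for Varga — Varga by 9–2.
Gupta vs Weber: 5+1 = 6 for Gupta, 5 for Weber — Gupta by 6–5.
Varga vs Weber: 4+5+1 = 10 for Varga, 1 for Weber — Varga by 10–1.
Each candidate has at least one pairwise win (Kaur beats Aoki; Ferraro beats Kaur; Aoki beats Weber; Gupta beats Kaur; Varga beats Kaur; Weber beats Kaur) — no Condorcet loser.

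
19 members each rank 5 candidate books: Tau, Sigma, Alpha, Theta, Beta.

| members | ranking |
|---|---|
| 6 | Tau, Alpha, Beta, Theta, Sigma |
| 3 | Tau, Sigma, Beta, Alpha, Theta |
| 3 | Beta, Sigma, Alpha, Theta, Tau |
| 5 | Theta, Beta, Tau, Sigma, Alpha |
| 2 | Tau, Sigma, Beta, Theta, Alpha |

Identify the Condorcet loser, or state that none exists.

Pairwise majorities:
Tau vs Sigma: 6+3+5+2 = 16 for Tau, 3 for Sigma — Tau by 16–3.
Tau vs Alpha: 16 to 3, Tau.
Tau vs Theta: Tau, 11–8.
Tau vs Beta: Tau preferred on 6+3+2 = 11 ballots; Tau wins 11–8.
Sigma vs Alpha: Sigma preferred on 3+3+5+2 = 13 ballots; Sigma wins 13–6.
Sigma vs Theta: 8 to 11, Theta.
Sigma vs Beta: Beta wins 14–5.
Alpha vs Theta: Alpha is ranked higher on 6+3+3 = 12 ballots, Theta on 7. Alpha wins 12–7.
Alpha vs Beta: Alpha preferred on 6 ballots; Beta wins 13–6.
Theta vs Beta: Beta, 14–5.
Each book has at least one pairwise win (Tau beats Sigma; Sigma beats Alpha; Alpha beats Theta; Theta beats Sigma; Beta beats Sigma) — no Condorcet loser.

none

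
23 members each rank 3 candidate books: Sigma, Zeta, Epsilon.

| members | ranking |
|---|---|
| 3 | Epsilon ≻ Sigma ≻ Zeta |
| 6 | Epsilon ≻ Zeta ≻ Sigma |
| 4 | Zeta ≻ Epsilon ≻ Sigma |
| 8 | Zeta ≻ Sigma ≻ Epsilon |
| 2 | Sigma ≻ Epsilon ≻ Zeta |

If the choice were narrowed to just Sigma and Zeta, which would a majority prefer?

Zeta

Ballots ranking Sigma above Zeta: 3 + 2 = 5.
Ballots ranking Zeta above Sigma: 23 − 5 = 18.
Zeta wins the head-to-head 18–5.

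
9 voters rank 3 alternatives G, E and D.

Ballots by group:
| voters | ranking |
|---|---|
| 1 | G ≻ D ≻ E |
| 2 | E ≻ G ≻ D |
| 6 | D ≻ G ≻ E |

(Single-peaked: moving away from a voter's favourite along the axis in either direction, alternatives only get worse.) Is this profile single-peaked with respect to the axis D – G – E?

Axis positions: D=1, G=2, E=3.
Group 1 (peak G at position 2): ranking walks positions 2-1-3, expanding outward from the peak — single-peaked.
Group 2 (peak E at position 3): ranking walks positions 3-2-1, expanding outward from the peak — single-peaked.
Group 3 (peak D at position 1): ranking walks positions 1-2-3, expanding outward from the peak — single-peaked.
Every ranking is single-peaked on this axis.

yes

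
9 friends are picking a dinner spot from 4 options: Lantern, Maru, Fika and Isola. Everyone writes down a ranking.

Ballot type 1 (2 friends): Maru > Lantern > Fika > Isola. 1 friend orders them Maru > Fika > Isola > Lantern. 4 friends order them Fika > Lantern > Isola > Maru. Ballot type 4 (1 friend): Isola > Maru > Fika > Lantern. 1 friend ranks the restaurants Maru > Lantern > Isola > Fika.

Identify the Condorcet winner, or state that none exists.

Pairwise majorities:
Lantern vs Maru: Maru wins 5–4.
Lantern vs Fika: Fika, 6–3.
Lantern–Isola: Lantern 7–2.
Maru vs Fika: Maru, 5–4.
Maru vs Isola: Isola, 5–4.
Fika vs Isola: Fika wins 7–2.
Every restaurant loses at least once (Lantern loses to Maru; Maru loses to Isola; Fika loses to Maru; Isola loses to Lantern). The majority relation contains the cycle Lantern > Isola > Maru > Lantern, so there is no Condorcet winner.

none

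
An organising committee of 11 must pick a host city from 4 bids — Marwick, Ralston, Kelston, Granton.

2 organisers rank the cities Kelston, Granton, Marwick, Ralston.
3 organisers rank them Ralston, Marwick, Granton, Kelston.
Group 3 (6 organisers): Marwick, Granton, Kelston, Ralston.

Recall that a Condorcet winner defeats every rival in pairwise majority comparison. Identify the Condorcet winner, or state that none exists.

Marwick

Head-to-head results (11 organisers):
Marwick vs Ralston: Marwick, 8–3.
Marwick vs Kelston: Marwick wins 9–2.
Marwick–Granton: Marwick 9–2.
Ralston vs Kelston: Kelston wins 8–3.
Ralston–Granton: Granton 8–3.
Kelston vs Granton: Granton wins 9–2.
Only Marwick has no losses; Marwick is the Condorcet winner.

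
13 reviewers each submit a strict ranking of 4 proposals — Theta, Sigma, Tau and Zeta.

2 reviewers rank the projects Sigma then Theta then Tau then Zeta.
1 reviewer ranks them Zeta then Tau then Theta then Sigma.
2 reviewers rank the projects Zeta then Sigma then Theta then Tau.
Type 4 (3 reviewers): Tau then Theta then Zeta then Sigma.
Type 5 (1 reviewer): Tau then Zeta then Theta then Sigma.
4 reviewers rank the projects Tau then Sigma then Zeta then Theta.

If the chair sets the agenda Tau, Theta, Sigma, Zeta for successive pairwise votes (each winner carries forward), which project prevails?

Tau

Round 1: Tau vs Theta — 9–4, Tau advances.
Round 2: Tau vs Sigma — 9–4, Tau advances.
Round 3: Tau vs Zeta — 10–3, Tau advances.
Tau survives the agenda.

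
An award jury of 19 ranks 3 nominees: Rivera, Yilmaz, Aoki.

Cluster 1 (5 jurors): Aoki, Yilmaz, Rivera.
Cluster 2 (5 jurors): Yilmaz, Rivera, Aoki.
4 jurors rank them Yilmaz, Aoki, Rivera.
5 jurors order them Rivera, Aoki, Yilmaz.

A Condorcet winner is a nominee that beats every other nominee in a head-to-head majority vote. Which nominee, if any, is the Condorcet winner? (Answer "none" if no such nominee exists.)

none

Check each pair by majority over 19 ballots:
Rivera vs Yilmaz: Rivera is ranked higher on 5 ballots, Yilmaz on 14. Yilmaz wins 14–5.
Rivera vs Aoki: Rivera preferred on 5+5 = 10 ballots; Rivera wins 10–9.
Yilmaz vs Aoki: 5+4 = 9 for Yilmaz, 10 for Aoki — Aoki by 10–9.
Every nominee loses at least once (Rivera loses to Yilmaz; Yilmaz loses to Aoki; Aoki loses to Rivera). The majority relation contains the cycle Rivera > Aoki > Yilmaz > Rivera, so there is no Condorcet winner.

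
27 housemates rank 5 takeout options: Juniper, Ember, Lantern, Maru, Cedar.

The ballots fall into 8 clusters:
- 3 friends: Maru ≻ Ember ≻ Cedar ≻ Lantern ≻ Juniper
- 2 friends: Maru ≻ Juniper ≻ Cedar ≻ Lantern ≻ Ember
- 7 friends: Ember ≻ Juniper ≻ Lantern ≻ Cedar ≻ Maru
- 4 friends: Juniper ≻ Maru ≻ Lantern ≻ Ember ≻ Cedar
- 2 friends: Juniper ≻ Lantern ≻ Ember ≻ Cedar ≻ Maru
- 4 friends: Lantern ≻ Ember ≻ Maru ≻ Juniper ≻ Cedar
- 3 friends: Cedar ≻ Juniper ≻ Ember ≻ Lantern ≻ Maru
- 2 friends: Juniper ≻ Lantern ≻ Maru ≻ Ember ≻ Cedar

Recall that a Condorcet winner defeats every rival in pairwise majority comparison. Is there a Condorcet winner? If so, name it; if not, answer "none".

none

Pairwise majorities:
Juniper–Ember: Ember 14–13.
Juniper vs Lantern: Juniper, 20–7.
Juniper vs Maru: Juniper, 18–9.
Juniper vs Cedar: Juniper wins 21–6.
Ember–Lantern: Lantern 14–13.
Ember–Maru: Ember 16–11.
Ember–Cedar: Ember 22–5.
Lantern vs Maru: Lantern, 18–9.
Lantern–Cedar: Lantern 19–8.
Maru–Cedar: Maru 15–12.
Every restaurant loses at least once (Juniper loses to Ember; Ember loses to Lantern; Lantern loses to Juniper; Maru loses to Juniper; Cedar loses to Juniper). The majority relation contains the cycle Juniper beats Lantern beats Ember beats Juniper, so there is no Condorcet winner.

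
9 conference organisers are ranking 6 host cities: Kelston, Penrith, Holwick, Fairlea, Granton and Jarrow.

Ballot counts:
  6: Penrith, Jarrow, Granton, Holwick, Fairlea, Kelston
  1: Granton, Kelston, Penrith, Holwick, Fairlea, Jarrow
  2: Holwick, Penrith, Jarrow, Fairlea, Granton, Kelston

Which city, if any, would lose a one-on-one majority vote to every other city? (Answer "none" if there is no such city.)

Kelston

Pairwise majorities:
Kelston vs Penrith: Penrith wins 8–1.
Kelston vs Holwick: Holwick wins 8–1.
Kelston vs Fairlea: 1 to 8, Fairlea.
Kelston–Granton: Granton 9–0.
Kelston vs Jarrow: Jarrow, 8–1.
Penrith vs Holwick: Penrith, 7–2.
Penrith vs Fairlea: Penrith is ranked higher on 6+1+2 = 9 ballots, Fairlea on 0. Penrith wins 9–0.
Penrith–Granton: Penrith 8–1.
Penrith vs Jarrow: Penrith wins 9–0.
Holwick vs Fairlea: Holwick wins 9–0.
Holwick vs Granton: Holwick is ranked higher on 2 ballots, Granton on 7. Granton wins 7–2.
Holwick–Jarrow: Jarrow 6–3.
Fairlea vs Granton: Granton wins 7–2.
Fairlea vs Jarrow: Fairlea is ranked higher on 1 ballot, Jarrow on 8. Jarrow wins 8–1.
Granton vs Jarrow: Granton is ranked higher on 1 ballot, Jarrow on 8. Jarrow wins 8–1.
Kelston is beaten in every head-to-head and is the Condorcet loser.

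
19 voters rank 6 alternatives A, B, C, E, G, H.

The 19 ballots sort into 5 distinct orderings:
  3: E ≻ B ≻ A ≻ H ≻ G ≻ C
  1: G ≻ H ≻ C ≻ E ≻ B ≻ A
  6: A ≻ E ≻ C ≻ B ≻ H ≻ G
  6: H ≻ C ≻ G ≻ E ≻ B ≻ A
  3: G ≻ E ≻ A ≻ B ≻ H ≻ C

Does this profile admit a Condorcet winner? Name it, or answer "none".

none

Check each pair by majority over 19 ballots:
A vs B: 9 to 10, B.
A vs C: 12 to 7, A.
A vs E: A preferred on 6 ballots; E wins 13–6.
A–G: G 10–9.
A vs H: A wins 12–7.
B vs C: 6 to 13, C.
B vs E: E, 19–0.
B vs G: B preferred on 3+6 = 9 ballots; G wins 10–9.
B vs H: B wins 12–7.
C vs E: E wins 12–7.
C vs G: C is ranked higher on 6+6 = 12 ballots, G on 7. C wins 12–7.
C vs H: H, 13–6.
E vs G: 9 to 10, G.
E vs H: E, 12–7.
G vs H: H, 15–4.
Each alternative drops at least one matchup (A loses to B; B loses to C; C loses to A; E loses to G; G loses to C; H loses to A); the cycle A → C → B → A rules out a Condorcet winner.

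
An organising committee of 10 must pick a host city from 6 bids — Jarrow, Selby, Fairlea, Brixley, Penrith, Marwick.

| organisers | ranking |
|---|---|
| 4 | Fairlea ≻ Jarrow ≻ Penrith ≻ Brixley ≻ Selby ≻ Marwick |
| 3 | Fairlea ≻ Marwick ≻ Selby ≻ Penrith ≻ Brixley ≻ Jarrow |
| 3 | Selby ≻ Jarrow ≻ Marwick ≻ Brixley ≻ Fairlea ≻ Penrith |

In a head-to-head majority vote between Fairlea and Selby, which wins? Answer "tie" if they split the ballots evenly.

Ballots ranking Fairlea above Selby: 4 + 3 = 7.
Ballots ranking Selby above Fairlea: 10 − 7 = 3.
Fairlea wins the head-to-head 7–3.

Fairlea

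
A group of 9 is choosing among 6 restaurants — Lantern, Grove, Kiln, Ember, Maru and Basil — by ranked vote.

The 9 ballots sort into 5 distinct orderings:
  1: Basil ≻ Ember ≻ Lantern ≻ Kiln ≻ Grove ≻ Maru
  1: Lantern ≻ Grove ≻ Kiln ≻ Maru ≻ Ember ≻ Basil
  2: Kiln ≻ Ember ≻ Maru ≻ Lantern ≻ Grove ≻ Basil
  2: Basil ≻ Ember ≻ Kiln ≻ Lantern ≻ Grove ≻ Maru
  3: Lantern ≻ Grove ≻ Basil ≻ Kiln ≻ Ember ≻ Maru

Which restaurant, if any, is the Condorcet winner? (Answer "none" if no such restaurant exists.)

none

Head-to-head results (9 friends):
Lantern vs Grove: Lantern, 9–0.
Lantern vs Kiln: Lantern, 5–4.
Lantern vs Ember: Ember wins 5–4.
Lantern–Maru: Lantern 7–2.
Lantern vs Basil: Lantern wins 6–3.
Grove vs Kiln: Kiln wins 5–4.
Grove–Ember: Ember 5–4.
Grove vs Maru: Grove, 7–2.
Grove–Basil: Grove 6–3.
Kiln vs Ember: Kiln wins 6–3.
Kiln vs Maru: Kiln wins 9–0.
Kiln–Basil: Basil 6–3.
Ember vs Maru: Ember wins 8–1.
Ember vs Basil: Basil wins 6–3.
Maru vs Basil: Basil, 6–3.
No restaurant is unbeaten: Lantern loses to Ember; Grove loses to Lantern; Kiln loses to Lantern; Ember loses to Kiln; Maru loses to Lantern; Basil loses to Lantern. In particular Lantern beats Kiln beats Ember beats Lantern is a majority cycle — no Condorcet winner exists.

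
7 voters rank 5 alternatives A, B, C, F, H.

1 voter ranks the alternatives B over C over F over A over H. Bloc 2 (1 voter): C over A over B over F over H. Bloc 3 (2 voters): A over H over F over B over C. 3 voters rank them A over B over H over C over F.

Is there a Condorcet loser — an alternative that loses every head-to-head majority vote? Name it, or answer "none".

F

Head-to-head results (7 voters):
A vs B: A, 6–1.
A vs C: A, 5–2.
A vs F: 6 to 1, A.
A vs H: 7 to 0, A.
B vs C: B, 6–1.
B vs F: B is ranked higher on 1+1+3 = 5 ballots, F on 2. B wins 5–2.
B vs H: B preferred on 1+1+3 = 5 ballots; B wins 5–2.
C vs F: C, 5–2.
C vs H: H, 5–2.
F vs H: H wins 5–2.
Only F has no wins; F is the Condorcet loser.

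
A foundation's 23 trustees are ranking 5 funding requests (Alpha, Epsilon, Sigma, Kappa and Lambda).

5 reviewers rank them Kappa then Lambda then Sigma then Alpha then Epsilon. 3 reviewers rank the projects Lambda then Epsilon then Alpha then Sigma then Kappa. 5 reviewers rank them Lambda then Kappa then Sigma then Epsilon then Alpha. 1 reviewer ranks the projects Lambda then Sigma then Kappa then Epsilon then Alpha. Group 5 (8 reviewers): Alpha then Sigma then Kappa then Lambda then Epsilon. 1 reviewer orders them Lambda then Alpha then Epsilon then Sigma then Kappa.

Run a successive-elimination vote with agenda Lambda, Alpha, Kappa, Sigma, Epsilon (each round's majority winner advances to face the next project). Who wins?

Sigma

Round 1: Lambda vs Alpha — 15–8, Lambda advances.
Round 2: Lambda vs Kappa — 10–13, Kappa advances.
Round 3: Kappa vs Sigma — 10–13, Sigma advances.
Round 4: Sigma vs Epsilon — 19–4, Sigma advances.
Sigma survives the agenda.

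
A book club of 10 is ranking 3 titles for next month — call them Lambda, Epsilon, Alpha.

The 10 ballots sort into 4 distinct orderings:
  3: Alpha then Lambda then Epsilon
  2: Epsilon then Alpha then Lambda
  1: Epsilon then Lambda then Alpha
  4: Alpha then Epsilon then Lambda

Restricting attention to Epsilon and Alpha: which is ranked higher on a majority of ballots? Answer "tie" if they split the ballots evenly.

Alpha

Ballots ranking Epsilon above Alpha: 2 + 1 = 3.
Ballots ranking Alpha above Epsilon: 10 − 3 = 7.
Alpha wins the head-to-head 7–3.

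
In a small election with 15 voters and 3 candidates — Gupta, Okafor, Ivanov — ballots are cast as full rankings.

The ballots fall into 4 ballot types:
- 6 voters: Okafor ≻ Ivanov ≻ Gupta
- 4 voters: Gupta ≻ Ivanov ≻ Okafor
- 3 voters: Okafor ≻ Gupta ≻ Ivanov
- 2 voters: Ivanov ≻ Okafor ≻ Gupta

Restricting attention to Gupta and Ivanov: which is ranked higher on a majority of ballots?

Ballots ranking Gupta above Ivanov: 4 + 3 = 7.
Ballots ranking Ivanov above Gupta: 15 − 7 = 8.
Ivanov wins the head-to-head 8–7.

Ivanov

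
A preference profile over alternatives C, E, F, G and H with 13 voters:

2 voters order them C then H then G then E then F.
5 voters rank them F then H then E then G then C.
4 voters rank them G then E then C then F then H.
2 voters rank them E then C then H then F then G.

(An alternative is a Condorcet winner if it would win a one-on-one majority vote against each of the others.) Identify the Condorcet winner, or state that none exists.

none

Pairwise majorities:
C–E: E 11–2.
C vs F: C, 8–5.
C–G: G 9–4.
C vs H: C wins 8–5.
E–F: E 8–5.
E–G: E 7–6.
E–H: H 7–6.
F vs G: F wins 7–6.
F vs H: F wins 9–4.
G–H: H 9–4.
No alternative is unbeaten: C loses to E; E loses to H; F loses to C; G loses to E; H loses to C. In particular C → F → G → C is a majority cycle — no Condorcet winner exists.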